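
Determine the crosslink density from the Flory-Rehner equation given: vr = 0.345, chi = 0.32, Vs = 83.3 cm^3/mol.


ln(1 - vr) = ln(1 - 0.345) = -0.4231
Numerator = -((-0.4231) + 0.345 + 0.32 * 0.345^2) = 0.0400
Denominator = 83.3 * (0.345^(1/3) - 0.345/2) = 44.0539
nu = 0.0400 / 44.0539 = 9.0871e-04 mol/cm^3

9.0871e-04 mol/cm^3


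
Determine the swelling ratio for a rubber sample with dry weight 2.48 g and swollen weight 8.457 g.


Q = W_swollen / W_dry
Q = 8.457 / 2.48
Q = 3.41

Q = 3.41


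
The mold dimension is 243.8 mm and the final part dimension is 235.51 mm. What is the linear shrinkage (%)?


Shrinkage = (mold - part) / mold * 100
= (243.8 - 235.51) / 243.8 * 100
= 8.29 / 243.8 * 100
= 3.4%

3.4%


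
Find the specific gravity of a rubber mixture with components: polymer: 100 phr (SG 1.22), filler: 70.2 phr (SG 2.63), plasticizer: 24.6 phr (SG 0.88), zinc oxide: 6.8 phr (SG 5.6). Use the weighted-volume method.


Sum of weights = 201.6
Volume contributions:
  polymer: 100/1.22 = 81.9672
  filler: 70.2/2.63 = 26.6920
  plasticizer: 24.6/0.88 = 27.9545
  zinc oxide: 6.8/5.6 = 1.2143
Sum of volumes = 137.8281
SG = 201.6 / 137.8281 = 1.463

SG = 1.463


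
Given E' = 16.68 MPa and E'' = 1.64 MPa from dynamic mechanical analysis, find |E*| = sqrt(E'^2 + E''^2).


|E*| = sqrt(E'^2 + E''^2)
= sqrt(16.68^2 + 1.64^2)
= sqrt(278.2224 + 2.6896)
= 16.76 MPa

16.76 MPa


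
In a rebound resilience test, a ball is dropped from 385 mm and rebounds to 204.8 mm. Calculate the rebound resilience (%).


Resilience = h_rebound / h_drop * 100
= 204.8 / 385 * 100
= 53.2%

53.2%


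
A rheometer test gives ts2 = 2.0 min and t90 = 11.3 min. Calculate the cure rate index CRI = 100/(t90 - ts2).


CRI = 100 / (t90 - ts2)
= 100 / (11.3 - 2.0)
= 100 / 9.3
= 10.75 min^-1

10.75 min^-1


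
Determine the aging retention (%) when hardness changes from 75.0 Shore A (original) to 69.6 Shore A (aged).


Retention = aged / original * 100
= 69.6 / 75.0 * 100
= 92.8%

92.8%


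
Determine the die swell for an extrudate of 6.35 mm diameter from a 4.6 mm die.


Die swell ratio = D_extrudate / D_die
= 6.35 / 4.6
= 1.38

Die swell = 1.38


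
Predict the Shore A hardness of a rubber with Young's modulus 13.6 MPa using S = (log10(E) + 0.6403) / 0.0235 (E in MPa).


log10(E) = 0.0235*S - 0.6403  =>  S = (log10(E) + 0.6403) / 0.0235
log10(13.6) = 1.133539
S = (1.133539 + 0.6403) / 0.0235 = 1.773839 / 0.0235
S = 75.5

Shore A = 75.5


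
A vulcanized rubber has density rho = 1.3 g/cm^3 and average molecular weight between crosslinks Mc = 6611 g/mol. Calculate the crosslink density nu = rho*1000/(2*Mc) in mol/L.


nu = rho * 1000 / (2 * Mc)
nu = 1.3 * 1000 / (2 * 6611)
nu = 1300.0 / 13222
nu = 0.0983 mol/L

0.0983 mol/L


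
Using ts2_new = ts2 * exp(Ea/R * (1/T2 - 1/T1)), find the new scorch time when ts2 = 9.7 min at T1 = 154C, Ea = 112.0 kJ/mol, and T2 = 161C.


Convert temperatures: T1 = 154 + 273.15 = 427.15 K, T2 = 161 + 273.15 = 434.15 K
ts2_new = 9.7 * exp(112000 / 8.314 * (1/434.15 - 1/427.15))
1/T2 - 1/T1 = -3.7747e-05
ts2_new = 5.83 min

5.83 min


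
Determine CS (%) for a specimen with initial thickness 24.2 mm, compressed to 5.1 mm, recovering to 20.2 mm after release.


CS = (t0 - recovered) / (t0 - ts) * 100
= (24.2 - 20.2) / (24.2 - 5.1) * 100
= 4.0 / 19.1 * 100
= 20.9%

20.9%


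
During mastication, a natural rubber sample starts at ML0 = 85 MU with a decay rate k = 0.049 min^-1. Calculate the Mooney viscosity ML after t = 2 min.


ML = ML0 * exp(-k * t)
ML = 85 * exp(-0.049 * 2)
ML = 85 * 0.9066
ML = 77.07 MU

77.07 MU


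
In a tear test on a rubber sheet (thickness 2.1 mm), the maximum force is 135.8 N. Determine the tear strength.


Tear strength = force / thickness
= 135.8 / 2.1
= 64.67 N/mm

64.67 N/mm


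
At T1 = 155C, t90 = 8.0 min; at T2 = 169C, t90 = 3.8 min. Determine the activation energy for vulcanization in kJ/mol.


T1 = 428.15 K, T2 = 442.15 K
1/T1 - 1/T2 = 7.3954e-05
ln(t1/t2) = ln(8.0/3.8) = 0.7444
Ea = 8.314 * 0.7444 / 7.3954e-05 = 83690.7654 J/mol
Ea = 83.69 kJ/mol

83.69 kJ/mol


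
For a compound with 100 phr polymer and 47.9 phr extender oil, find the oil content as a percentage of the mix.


Oil % = oil / (100 + oil) * 100
= 47.9 / (100 + 47.9) * 100
= 47.9 / 147.9 * 100
= 32.39%

32.39%


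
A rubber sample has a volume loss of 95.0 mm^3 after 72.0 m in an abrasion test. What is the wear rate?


Rate = volume_loss / distance
= 95.0 / 72.0
= 1.319 mm^3/m

1.319 mm^3/m


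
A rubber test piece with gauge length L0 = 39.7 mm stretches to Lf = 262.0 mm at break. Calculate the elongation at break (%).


Elongation = (Lf - L0) / L0 * 100
= (262.0 - 39.7) / 39.7 * 100
= 222.3 / 39.7 * 100
= 559.9%

559.9%


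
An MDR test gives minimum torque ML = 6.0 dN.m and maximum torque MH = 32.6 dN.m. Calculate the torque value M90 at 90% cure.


M90 = ML + 0.9 * (MH - ML)
M90 = 6.0 + 0.9 * (32.6 - 6.0)
M90 = 6.0 + 0.9 * 26.6
M90 = 29.94 dN.m

29.94 dN.m


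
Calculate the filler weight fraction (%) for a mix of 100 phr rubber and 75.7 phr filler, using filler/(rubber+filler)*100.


Filler % = filler / (rubber + filler) * 100
= 75.7 / (100 + 75.7) * 100
= 75.7 / 175.7 * 100
= 43.08%

43.08%


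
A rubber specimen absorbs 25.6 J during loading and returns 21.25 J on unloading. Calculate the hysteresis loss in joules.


Hysteresis loss = loading - unloading
= 25.6 - 21.25
= 4.35 J

4.35 J


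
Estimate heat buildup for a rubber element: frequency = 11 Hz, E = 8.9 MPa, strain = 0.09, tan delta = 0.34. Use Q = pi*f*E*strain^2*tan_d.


Q = pi * f * E * strain^2 * tan_d
= pi * 11 * 8.9 * 0.09^2 * 0.34
= pi * 11 * 8.9 * 0.0081 * 0.34
= 0.8470

Q = 0.8470


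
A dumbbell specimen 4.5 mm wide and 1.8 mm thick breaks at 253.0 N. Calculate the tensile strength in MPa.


Area = width * thickness = 4.5 * 1.8 = 8.1 mm^2
TS = force / area = 253.0 / 8.1 = 31.23 MPa

31.23 MPa


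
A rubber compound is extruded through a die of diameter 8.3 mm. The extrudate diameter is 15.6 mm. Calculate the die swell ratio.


Die swell ratio = D_extrudate / D_die
= 15.6 / 8.3
= 1.88

Die swell = 1.88


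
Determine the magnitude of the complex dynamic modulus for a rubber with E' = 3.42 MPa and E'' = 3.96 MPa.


|E*| = sqrt(E'^2 + E''^2)
= sqrt(3.42^2 + 3.96^2)
= sqrt(11.6964 + 15.6816)
= 5.232 MPa

5.232 MPa


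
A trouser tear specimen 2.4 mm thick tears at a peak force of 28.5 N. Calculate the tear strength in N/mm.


Tear strength = force / thickness
= 28.5 / 2.4
= 11.88 N/mm

11.88 N/mm


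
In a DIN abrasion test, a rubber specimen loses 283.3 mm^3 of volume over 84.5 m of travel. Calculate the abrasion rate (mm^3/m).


Rate = volume_loss / distance
= 283.3 / 84.5
= 3.353 mm^3/m

3.353 mm^3/m


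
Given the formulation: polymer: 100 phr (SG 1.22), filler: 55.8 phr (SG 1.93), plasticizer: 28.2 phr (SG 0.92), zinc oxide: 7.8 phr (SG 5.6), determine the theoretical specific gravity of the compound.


Sum of weights = 191.8
Volume contributions:
  polymer: 100/1.22 = 81.9672
  filler: 55.8/1.93 = 28.9119
  plasticizer: 28.2/0.92 = 30.6522
  zinc oxide: 7.8/5.6 = 1.3929
Sum of volumes = 142.9242
SG = 191.8 / 142.9242 = 1.342

SG = 1.342


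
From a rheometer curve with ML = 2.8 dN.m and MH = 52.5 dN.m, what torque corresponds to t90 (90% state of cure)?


M90 = ML + 0.9 * (MH - ML)
M90 = 2.8 + 0.9 * (52.5 - 2.8)
M90 = 2.8 + 0.9 * 49.7
M90 = 47.53 dN.m

47.53 dN.m


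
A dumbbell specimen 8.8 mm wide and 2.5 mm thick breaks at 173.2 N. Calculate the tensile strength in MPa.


Area = width * thickness = 8.8 * 2.5 = 22.0 mm^2
TS = force / area = 173.2 / 22.0 = 7.87 MPa

7.87 MPa


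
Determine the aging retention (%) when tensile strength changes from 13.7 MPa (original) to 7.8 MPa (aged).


Retention = aged / original * 100
= 7.8 / 13.7 * 100
= 56.9%

56.9%


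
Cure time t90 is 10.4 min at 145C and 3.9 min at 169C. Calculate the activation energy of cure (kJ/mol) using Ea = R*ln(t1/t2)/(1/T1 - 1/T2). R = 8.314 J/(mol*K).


T1 = 418.15 K, T2 = 442.15 K
1/T1 - 1/T2 = 1.2981e-04
ln(t1/t2) = ln(10.4/3.9) = 0.9808
Ea = 8.314 * 0.9808 / 1.2981e-04 = 62819.4195 J/mol
Ea = 62.82 kJ/mol

62.82 kJ/mol


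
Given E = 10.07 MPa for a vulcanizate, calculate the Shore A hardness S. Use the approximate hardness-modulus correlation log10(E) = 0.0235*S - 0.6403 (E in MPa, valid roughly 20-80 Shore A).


log10(E) = 0.0235*S - 0.6403  =>  S = (log10(E) + 0.6403) / 0.0235
log10(10.07) = 1.003029
S = (1.003029 + 0.6403) / 0.0235 = 1.643329 / 0.0235
S = 69.9

Shore A = 69.9


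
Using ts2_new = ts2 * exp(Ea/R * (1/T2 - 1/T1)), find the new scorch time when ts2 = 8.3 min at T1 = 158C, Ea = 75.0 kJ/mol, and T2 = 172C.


Convert temperatures: T1 = 158 + 273.15 = 431.15 K, T2 = 172 + 273.15 = 445.15 K
ts2_new = 8.3 * exp(75000 / 8.314 * (1/445.15 - 1/431.15))
1/T2 - 1/T1 = -7.2945e-05
ts2_new = 4.3 min

4.3 min


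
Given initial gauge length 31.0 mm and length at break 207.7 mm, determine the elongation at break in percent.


Elongation = (Lf - L0) / L0 * 100
= (207.7 - 31.0) / 31.0 * 100
= 176.7 / 31.0 * 100
= 570.0%

570.0%


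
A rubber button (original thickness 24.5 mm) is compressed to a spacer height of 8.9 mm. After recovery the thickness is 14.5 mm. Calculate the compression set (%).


CS = (t0 - recovered) / (t0 - ts) * 100
= (24.5 - 14.5) / (24.5 - 8.9) * 100
= 10.0 / 15.6 * 100
= 64.1%

64.1%


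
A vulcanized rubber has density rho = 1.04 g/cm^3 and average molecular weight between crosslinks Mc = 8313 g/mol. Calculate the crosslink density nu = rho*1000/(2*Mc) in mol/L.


nu = rho * 1000 / (2 * Mc)
nu = 1.04 * 1000 / (2 * 8313)
nu = 1040.0 / 16626
nu = 0.0626 mol/L

0.0626 mol/L


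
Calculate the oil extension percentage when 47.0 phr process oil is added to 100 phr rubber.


Oil % = oil / (100 + oil) * 100
= 47.0 / (100 + 47.0) * 100
= 47.0 / 147.0 * 100
= 31.97%

31.97%


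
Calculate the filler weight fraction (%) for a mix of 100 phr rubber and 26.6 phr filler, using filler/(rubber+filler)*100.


Filler % = filler / (rubber + filler) * 100
= 26.6 / (100 + 26.6) * 100
= 26.6 / 126.6 * 100
= 21.01%

21.01%


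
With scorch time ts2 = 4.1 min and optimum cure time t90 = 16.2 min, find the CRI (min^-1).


CRI = 100 / (t90 - ts2)
= 100 / (16.2 - 4.1)
= 100 / 12.1
= 8.26 min^-1

8.26 min^-1


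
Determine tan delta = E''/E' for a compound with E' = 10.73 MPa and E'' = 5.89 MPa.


tan delta = E'' / E'
= 5.89 / 10.73
= 0.5489

tan delta = 0.5489


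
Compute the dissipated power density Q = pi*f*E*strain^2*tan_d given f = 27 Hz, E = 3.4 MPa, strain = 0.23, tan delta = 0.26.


Q = pi * f * E * strain^2 * tan_d
= pi * 27 * 3.4 * 0.23^2 * 0.26
= pi * 27 * 3.4 * 0.0529 * 0.26
= 3.9666

Q = 3.9666


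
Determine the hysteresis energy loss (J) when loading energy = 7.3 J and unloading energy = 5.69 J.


Hysteresis loss = loading - unloading
= 7.3 - 5.69
= 1.61 J

1.61 J


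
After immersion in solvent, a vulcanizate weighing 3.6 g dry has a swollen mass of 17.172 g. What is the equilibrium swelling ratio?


Q = W_swollen / W_dry
Q = 17.172 / 3.6
Q = 4.77

Q = 4.77


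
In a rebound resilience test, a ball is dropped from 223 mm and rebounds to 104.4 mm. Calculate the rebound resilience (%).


Resilience = h_rebound / h_drop * 100
= 104.4 / 223 * 100
= 46.8%

46.8%


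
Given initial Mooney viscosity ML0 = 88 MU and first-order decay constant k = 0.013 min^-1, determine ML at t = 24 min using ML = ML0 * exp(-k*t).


ML = ML0 * exp(-k * t)
ML = 88 * exp(-0.013 * 24)
ML = 88 * 0.7320
ML = 64.41 MU

64.41 MU


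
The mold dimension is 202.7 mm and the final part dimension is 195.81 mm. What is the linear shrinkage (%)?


Shrinkage = (mold - part) / mold * 100
= (202.7 - 195.81) / 202.7 * 100
= 6.89 / 202.7 * 100
= 3.4%

3.4%


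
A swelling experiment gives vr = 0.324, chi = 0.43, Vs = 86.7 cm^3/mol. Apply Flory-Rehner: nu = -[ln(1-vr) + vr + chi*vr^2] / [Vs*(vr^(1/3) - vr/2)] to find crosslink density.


ln(1 - vr) = ln(1 - 0.324) = -0.3916
Numerator = -((-0.3916) + 0.324 + 0.43 * 0.324^2) = 0.0224
Denominator = 86.7 * (0.324^(1/3) - 0.324/2) = 45.5026
nu = 0.0224 / 45.5026 = 4.9277e-04 mol/cm^3

4.9277e-04 mol/cm^3


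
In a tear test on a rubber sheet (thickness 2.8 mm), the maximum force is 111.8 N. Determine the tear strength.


Tear strength = force / thickness
= 111.8 / 2.8
= 39.93 N/mm

39.93 N/mm


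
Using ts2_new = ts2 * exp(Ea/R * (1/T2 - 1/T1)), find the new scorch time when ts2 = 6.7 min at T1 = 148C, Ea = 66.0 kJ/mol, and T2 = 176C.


Convert temperatures: T1 = 148 + 273.15 = 421.15 K, T2 = 176 + 273.15 = 449.15 K
ts2_new = 6.7 * exp(66000 / 8.314 * (1/449.15 - 1/421.15))
1/T2 - 1/T1 = -1.4802e-04
ts2_new = 2.07 min

2.07 min


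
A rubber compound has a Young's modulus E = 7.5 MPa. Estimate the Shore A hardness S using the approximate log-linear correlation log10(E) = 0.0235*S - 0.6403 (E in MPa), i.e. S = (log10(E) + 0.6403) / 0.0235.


log10(E) = 0.0235*S - 0.6403  =>  S = (log10(E) + 0.6403) / 0.0235
log10(7.5) = 0.875061
S = (0.875061 + 0.6403) / 0.0235 = 1.515361 / 0.0235
S = 64.5

Shore A = 64.5


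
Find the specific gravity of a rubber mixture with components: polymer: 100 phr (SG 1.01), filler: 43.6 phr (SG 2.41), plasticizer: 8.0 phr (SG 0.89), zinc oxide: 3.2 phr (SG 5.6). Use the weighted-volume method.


Sum of weights = 154.8
Volume contributions:
  polymer: 100/1.01 = 99.0099
  filler: 43.6/2.41 = 18.0913
  plasticizer: 8.0/0.89 = 8.9888
  zinc oxide: 3.2/5.6 = 0.5714
Sum of volumes = 126.6614
SG = 154.8 / 126.6614 = 1.222

SG = 1.222


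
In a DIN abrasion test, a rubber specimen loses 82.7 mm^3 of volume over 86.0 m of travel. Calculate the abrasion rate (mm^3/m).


Rate = volume_loss / distance
= 82.7 / 86.0
= 0.962 mm^3/m

0.962 mm^3/m


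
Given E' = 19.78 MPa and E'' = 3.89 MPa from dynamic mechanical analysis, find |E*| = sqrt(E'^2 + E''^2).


|E*| = sqrt(E'^2 + E''^2)
= sqrt(19.78^2 + 3.89^2)
= sqrt(391.2484 + 15.1321)
= 20.159 MPa

20.159 MPa


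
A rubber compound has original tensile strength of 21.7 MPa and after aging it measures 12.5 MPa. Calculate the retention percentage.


Retention = aged / original * 100
= 12.5 / 21.7 * 100
= 57.6%

57.6%


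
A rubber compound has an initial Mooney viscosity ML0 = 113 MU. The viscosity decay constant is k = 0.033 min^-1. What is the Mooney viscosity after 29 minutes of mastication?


ML = ML0 * exp(-k * t)
ML = 113 * exp(-0.033 * 29)
ML = 113 * 0.3840
ML = 43.4 MU

43.4 MU


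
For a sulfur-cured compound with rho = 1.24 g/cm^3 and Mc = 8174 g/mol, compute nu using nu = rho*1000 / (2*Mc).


nu = rho * 1000 / (2 * Mc)
nu = 1.24 * 1000 / (2 * 8174)
nu = 1240.0 / 16348
nu = 0.0759 mol/L

0.0759 mol/L


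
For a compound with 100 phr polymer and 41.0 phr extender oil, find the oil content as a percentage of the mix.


Oil % = oil / (100 + oil) * 100
= 41.0 / (100 + 41.0) * 100
= 41.0 / 141.0 * 100
= 29.08%

29.08%


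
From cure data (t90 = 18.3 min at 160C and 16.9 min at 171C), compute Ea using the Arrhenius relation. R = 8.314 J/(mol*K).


T1 = 433.15 K, T2 = 444.15 K
1/T1 - 1/T2 = 5.7177e-05
ln(t1/t2) = ln(18.3/16.9) = 0.0796
Ea = 8.314 * 0.0796 / 5.7177e-05 = 11572.5707 J/mol
Ea = 11.57 kJ/mol

11.57 kJ/mol


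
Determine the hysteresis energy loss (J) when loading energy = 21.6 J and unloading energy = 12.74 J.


Hysteresis loss = loading - unloading
= 21.6 - 12.74
= 8.86 J

8.86 J


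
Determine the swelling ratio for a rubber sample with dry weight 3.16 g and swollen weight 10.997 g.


Q = W_swollen / W_dry
Q = 10.997 / 3.16
Q = 3.48

Q = 3.48


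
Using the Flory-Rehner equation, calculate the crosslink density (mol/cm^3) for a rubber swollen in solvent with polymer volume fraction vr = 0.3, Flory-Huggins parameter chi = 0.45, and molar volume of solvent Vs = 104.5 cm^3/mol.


ln(1 - vr) = ln(1 - 0.3) = -0.3567
Numerator = -((-0.3567) + 0.3 + 0.45 * 0.3^2) = 0.0162
Denominator = 104.5 * (0.3^(1/3) - 0.3/2) = 54.2807
nu = 0.0162 / 54.2807 = 2.9799e-04 mol/cm^3

2.9799e-04 mol/cm^3


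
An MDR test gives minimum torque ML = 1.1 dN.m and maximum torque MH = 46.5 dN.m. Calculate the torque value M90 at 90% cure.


M90 = ML + 0.9 * (MH - ML)
M90 = 1.1 + 0.9 * (46.5 - 1.1)
M90 = 1.1 + 0.9 * 45.4
M90 = 41.96 dN.m

41.96 dN.m


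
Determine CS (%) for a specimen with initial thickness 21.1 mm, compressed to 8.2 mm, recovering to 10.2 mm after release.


CS = (t0 - recovered) / (t0 - ts) * 100
= (21.1 - 10.2) / (21.1 - 8.2) * 100
= 10.9 / 12.9 * 100
= 84.5%

84.5%


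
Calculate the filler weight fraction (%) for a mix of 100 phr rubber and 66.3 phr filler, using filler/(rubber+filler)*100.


Filler % = filler / (rubber + filler) * 100
= 66.3 / (100 + 66.3) * 100
= 66.3 / 166.3 * 100
= 39.87%

39.87%


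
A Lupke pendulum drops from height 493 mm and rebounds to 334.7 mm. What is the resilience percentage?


Resilience = h_rebound / h_drop * 100
= 334.7 / 493 * 100
= 67.9%

67.9%


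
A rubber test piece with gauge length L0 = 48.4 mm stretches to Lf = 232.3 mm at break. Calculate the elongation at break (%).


Elongation = (Lf - L0) / L0 * 100
= (232.3 - 48.4) / 48.4 * 100
= 183.9 / 48.4 * 100
= 380.0%

380.0%


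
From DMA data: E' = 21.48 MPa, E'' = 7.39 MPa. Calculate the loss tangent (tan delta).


tan delta = E'' / E'
= 7.39 / 21.48
= 0.344

tan delta = 0.344


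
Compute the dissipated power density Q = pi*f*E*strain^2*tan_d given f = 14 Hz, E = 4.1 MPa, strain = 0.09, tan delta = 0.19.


Q = pi * f * E * strain^2 * tan_d
= pi * 14 * 4.1 * 0.09^2 * 0.19
= pi * 14 * 4.1 * 0.0081 * 0.19
= 0.2775

Q = 0.2775


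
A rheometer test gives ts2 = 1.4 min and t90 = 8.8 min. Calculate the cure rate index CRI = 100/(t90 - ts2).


CRI = 100 / (t90 - ts2)
= 100 / (8.8 - 1.4)
= 100 / 7.4
= 13.51 min^-1

13.51 min^-1


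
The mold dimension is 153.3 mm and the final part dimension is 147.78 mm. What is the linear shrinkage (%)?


Shrinkage = (mold - part) / mold * 100
= (153.3 - 147.78) / 153.3 * 100
= 5.52 / 153.3 * 100
= 3.6%

3.6%


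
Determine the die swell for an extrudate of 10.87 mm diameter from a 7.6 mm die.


Die swell ratio = D_extrudate / D_die
= 10.87 / 7.6
= 1.43

Die swell = 1.43


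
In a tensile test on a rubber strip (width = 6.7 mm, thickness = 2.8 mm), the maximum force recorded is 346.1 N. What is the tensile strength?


Area = width * thickness = 6.7 * 2.8 = 18.76 mm^2
TS = force / area = 346.1 / 18.76 = 18.45 MPa

18.45 MPa


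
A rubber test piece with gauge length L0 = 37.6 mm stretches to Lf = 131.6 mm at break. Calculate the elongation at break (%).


Elongation = (Lf - L0) / L0 * 100
= (131.6 - 37.6) / 37.6 * 100
= 94.0 / 37.6 * 100
= 250.0%

250.0%


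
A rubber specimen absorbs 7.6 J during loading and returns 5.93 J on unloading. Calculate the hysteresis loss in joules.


Hysteresis loss = loading - unloading
= 7.6 - 5.93
= 1.67 J

1.67 J


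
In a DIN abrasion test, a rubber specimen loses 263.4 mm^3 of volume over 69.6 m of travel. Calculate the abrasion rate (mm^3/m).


Rate = volume_loss / distance
= 263.4 / 69.6
= 3.784 mm^3/m

3.784 mm^3/m


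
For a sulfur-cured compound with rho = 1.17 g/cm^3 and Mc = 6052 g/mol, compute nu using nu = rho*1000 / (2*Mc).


nu = rho * 1000 / (2 * Mc)
nu = 1.17 * 1000 / (2 * 6052)
nu = 1170.0 / 12104
nu = 0.0967 mol/L

0.0967 mol/L


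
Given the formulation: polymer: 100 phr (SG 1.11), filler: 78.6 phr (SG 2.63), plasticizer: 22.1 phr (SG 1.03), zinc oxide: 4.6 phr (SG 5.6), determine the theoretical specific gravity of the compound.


Sum of weights = 205.3
Volume contributions:
  polymer: 100/1.11 = 90.0901
  filler: 78.6/2.63 = 29.8859
  plasticizer: 22.1/1.03 = 21.4563
  zinc oxide: 4.6/5.6 = 0.8214
Sum of volumes = 142.2538
SG = 205.3 / 142.2538 = 1.443

SG = 1.443


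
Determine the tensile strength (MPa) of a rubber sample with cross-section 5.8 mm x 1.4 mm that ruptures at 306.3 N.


Area = width * thickness = 5.8 * 1.4 = 8.12 mm^2
TS = force / area = 306.3 / 8.12 = 37.72 MPa

37.72 MPa


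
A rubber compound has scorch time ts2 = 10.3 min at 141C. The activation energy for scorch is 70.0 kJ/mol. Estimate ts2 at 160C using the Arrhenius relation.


Convert temperatures: T1 = 141 + 273.15 = 414.15 K, T2 = 160 + 273.15 = 433.15 K
ts2_new = 10.3 * exp(70000 / 8.314 * (1/433.15 - 1/414.15))
1/T2 - 1/T1 = -1.0592e-04
ts2_new = 4.22 min

4.22 min


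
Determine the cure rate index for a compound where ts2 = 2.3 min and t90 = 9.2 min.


CRI = 100 / (t90 - ts2)
= 100 / (9.2 - 2.3)
= 100 / 6.9
= 14.49 min^-1

14.49 min^-1


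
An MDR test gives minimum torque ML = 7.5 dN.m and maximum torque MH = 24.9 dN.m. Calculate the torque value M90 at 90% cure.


M90 = ML + 0.9 * (MH - ML)
M90 = 7.5 + 0.9 * (24.9 - 7.5)
M90 = 7.5 + 0.9 * 17.4
M90 = 23.16 dN.m

23.16 dN.m


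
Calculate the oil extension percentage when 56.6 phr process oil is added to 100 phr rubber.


Oil % = oil / (100 + oil) * 100
= 56.6 / (100 + 56.6) * 100
= 56.6 / 156.6 * 100
= 36.14%

36.14%


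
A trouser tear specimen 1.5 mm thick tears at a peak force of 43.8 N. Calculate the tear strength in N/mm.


Tear strength = force / thickness
= 43.8 / 1.5
= 29.2 N/mm

29.2 N/mm


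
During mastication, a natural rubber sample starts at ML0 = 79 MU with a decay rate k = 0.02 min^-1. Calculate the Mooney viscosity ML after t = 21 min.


ML = ML0 * exp(-k * t)
ML = 79 * exp(-0.02 * 21)
ML = 79 * 0.6570
ML = 51.91 MU

51.91 MU


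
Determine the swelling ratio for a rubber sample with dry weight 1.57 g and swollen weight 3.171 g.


Q = W_swollen / W_dry
Q = 3.171 / 1.57
Q = 2.02

Q = 2.02


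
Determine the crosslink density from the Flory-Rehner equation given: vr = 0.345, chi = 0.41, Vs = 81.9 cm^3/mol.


ln(1 - vr) = ln(1 - 0.345) = -0.4231
Numerator = -((-0.4231) + 0.345 + 0.41 * 0.345^2) = 0.0293
Denominator = 81.9 * (0.345^(1/3) - 0.345/2) = 43.3135
nu = 0.0293 / 43.3135 = 6.7692e-04 mol/cm^3

6.7692e-04 mol/cm^3


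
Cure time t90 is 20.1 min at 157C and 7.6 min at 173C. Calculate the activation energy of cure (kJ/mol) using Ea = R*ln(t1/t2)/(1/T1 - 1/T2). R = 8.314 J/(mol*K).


T1 = 430.15 K, T2 = 446.15 K
1/T1 - 1/T2 = 8.3372e-05
ln(t1/t2) = ln(20.1/7.6) = 0.9726
Ea = 8.314 * 0.9726 / 8.3372e-05 = 96986.7555 J/mol
Ea = 96.99 kJ/mol

96.99 kJ/mol


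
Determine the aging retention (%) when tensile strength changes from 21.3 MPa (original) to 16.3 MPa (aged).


Retention = aged / original * 100
= 16.3 / 21.3 * 100
= 76.5%

76.5%


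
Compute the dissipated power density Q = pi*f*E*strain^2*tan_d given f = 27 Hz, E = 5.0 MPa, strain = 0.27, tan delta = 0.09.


Q = pi * f * E * strain^2 * tan_d
= pi * 27 * 5.0 * 0.27^2 * 0.09
= pi * 27 * 5.0 * 0.0729 * 0.09
= 2.7826

Q = 2.7826


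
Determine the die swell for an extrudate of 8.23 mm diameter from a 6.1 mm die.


Die swell ratio = D_extrudate / D_die
= 8.23 / 6.1
= 1.349

Die swell = 1.349


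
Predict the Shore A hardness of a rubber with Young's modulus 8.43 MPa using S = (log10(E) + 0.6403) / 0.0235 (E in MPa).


log10(E) = 0.0235*S - 0.6403  =>  S = (log10(E) + 0.6403) / 0.0235
log10(8.43) = 0.925828
S = (0.925828 + 0.6403) / 0.0235 = 1.566128 / 0.0235
S = 66.6

Shore A = 66.6


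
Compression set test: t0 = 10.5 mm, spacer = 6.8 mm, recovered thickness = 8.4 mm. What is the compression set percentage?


CS = (t0 - recovered) / (t0 - ts) * 100
= (10.5 - 8.4) / (10.5 - 6.8) * 100
= 2.1 / 3.7 * 100
= 56.8%

56.8%


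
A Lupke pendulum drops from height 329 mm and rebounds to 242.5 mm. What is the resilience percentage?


Resilience = h_rebound / h_drop * 100
= 242.5 / 329 * 100
= 73.7%

73.7%


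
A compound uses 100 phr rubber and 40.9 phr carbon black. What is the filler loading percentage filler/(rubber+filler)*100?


Filler % = filler / (rubber + filler) * 100
= 40.9 / (100 + 40.9) * 100
= 40.9 / 140.9 * 100
= 29.03%

29.03%


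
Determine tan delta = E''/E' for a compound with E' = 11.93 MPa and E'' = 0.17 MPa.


tan delta = E'' / E'
= 0.17 / 11.93
= 0.0142

tan delta = 0.0142


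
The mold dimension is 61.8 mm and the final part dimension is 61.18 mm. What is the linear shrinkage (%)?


Shrinkage = (mold - part) / mold * 100
= (61.8 - 61.18) / 61.8 * 100
= 0.62 / 61.8 * 100
= 1.0%

1.0%


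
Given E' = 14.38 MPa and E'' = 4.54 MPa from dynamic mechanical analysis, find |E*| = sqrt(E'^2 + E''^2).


|E*| = sqrt(E'^2 + E''^2)
= sqrt(14.38^2 + 4.54^2)
= sqrt(206.7844 + 20.6116)
= 15.08 MPa

15.08 MPa


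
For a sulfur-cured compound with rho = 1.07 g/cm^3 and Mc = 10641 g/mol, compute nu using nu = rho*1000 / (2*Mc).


nu = rho * 1000 / (2 * Mc)
nu = 1.07 * 1000 / (2 * 10641)
nu = 1070.0 / 21282
nu = 0.0503 mol/L

0.0503 mol/L


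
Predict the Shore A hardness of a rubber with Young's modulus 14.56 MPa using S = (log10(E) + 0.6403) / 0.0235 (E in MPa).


log10(E) = 0.0235*S - 0.6403  =>  S = (log10(E) + 0.6403) / 0.0235
log10(14.56) = 1.163161
S = (1.163161 + 0.6403) / 0.0235 = 1.803461 / 0.0235
S = 76.7

Shore A = 76.7


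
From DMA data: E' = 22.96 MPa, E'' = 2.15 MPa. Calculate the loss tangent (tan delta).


tan delta = E'' / E'
= 2.15 / 22.96
= 0.0936

tan delta = 0.0936


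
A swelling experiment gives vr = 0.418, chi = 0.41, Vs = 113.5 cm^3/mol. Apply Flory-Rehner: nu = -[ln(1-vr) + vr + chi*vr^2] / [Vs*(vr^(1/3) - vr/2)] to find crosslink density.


ln(1 - vr) = ln(1 - 0.418) = -0.5413
Numerator = -((-0.5413) + 0.418 + 0.41 * 0.418^2) = 0.0516
Denominator = 113.5 * (0.418^(1/3) - 0.418/2) = 61.1421
nu = 0.0516 / 61.1421 = 8.4472e-04 mol/cm^3

8.4472e-04 mol/cm^3


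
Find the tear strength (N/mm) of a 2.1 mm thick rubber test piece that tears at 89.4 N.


Tear strength = force / thickness
= 89.4 / 2.1
= 42.57 N/mm

42.57 N/mm


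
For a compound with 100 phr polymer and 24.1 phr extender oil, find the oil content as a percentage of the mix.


Oil % = oil / (100 + oil) * 100
= 24.1 / (100 + 24.1) * 100
= 24.1 / 124.1 * 100
= 19.42%

19.42%


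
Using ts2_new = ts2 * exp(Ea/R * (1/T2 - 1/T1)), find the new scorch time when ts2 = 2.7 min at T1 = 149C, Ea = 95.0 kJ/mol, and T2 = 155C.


Convert temperatures: T1 = 149 + 273.15 = 422.15 K, T2 = 155 + 273.15 = 428.15 K
ts2_new = 2.7 * exp(95000 / 8.314 * (1/428.15 - 1/422.15))
1/T2 - 1/T1 = -3.3196e-05
ts2_new = 1.85 min

1.85 min


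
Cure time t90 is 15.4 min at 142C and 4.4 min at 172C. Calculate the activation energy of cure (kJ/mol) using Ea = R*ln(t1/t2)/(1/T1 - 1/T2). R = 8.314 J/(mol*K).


T1 = 415.15 K, T2 = 445.15 K
1/T1 - 1/T2 = 1.6233e-04
ln(t1/t2) = ln(15.4/4.4) = 1.2528
Ea = 8.314 * 1.2528 / 1.6233e-04 = 64160.6999 J/mol
Ea = 64.16 kJ/mol

64.16 kJ/mol


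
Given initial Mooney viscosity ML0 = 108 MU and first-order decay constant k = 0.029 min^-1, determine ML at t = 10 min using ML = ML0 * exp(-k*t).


ML = ML0 * exp(-k * t)
ML = 108 * exp(-0.029 * 10)
ML = 108 * 0.7483
ML = 80.81 MU

80.81 MU


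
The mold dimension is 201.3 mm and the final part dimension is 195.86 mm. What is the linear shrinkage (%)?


Shrinkage = (mold - part) / mold * 100
= (201.3 - 195.86) / 201.3 * 100
= 5.44 / 201.3 * 100
= 2.7%

2.7%


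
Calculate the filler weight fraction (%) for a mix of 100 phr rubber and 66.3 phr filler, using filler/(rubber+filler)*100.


Filler % = filler / (rubber + filler) * 100
= 66.3 / (100 + 66.3) * 100
= 66.3 / 166.3 * 100
= 39.87%

39.87%


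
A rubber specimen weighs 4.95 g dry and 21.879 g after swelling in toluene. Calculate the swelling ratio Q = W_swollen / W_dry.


Q = W_swollen / W_dry
Q = 21.879 / 4.95
Q = 4.42

Q = 4.42


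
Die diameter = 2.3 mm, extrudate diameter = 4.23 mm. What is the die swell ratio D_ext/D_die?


Die swell ratio = D_extrudate / D_die
= 4.23 / 2.3
= 1.839

Die swell = 1.839


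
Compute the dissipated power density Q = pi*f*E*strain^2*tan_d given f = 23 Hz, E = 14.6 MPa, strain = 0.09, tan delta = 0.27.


Q = pi * f * E * strain^2 * tan_d
= pi * 23 * 14.6 * 0.09^2 * 0.27
= pi * 23 * 14.6 * 0.0081 * 0.27
= 2.3072

Q = 2.3072


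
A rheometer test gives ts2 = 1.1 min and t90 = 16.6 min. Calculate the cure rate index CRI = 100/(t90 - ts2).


CRI = 100 / (t90 - ts2)
= 100 / (16.6 - 1.1)
= 100 / 15.5
= 6.45 min^-1

6.45 min^-1


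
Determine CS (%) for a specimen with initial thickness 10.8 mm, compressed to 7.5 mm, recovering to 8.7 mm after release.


CS = (t0 - recovered) / (t0 - ts) * 100
= (10.8 - 8.7) / (10.8 - 7.5) * 100
= 2.1 / 3.3 * 100
= 63.6%

63.6%


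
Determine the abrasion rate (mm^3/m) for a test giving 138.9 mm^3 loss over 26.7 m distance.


Rate = volume_loss / distance
= 138.9 / 26.7
= 5.202 mm^3/m

5.202 mm^3/m


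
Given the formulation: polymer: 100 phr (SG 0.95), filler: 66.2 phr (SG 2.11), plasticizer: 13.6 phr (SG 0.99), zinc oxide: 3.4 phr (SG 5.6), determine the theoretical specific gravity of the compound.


Sum of weights = 183.2
Volume contributions:
  polymer: 100/0.95 = 105.2632
  filler: 66.2/2.11 = 31.3744
  plasticizer: 13.6/0.99 = 13.7374
  zinc oxide: 3.4/5.6 = 0.6071
Sum of volumes = 150.9821
SG = 183.2 / 150.9821 = 1.213

SG = 1.213


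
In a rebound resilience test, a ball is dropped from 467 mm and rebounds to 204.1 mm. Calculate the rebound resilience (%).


Resilience = h_rebound / h_drop * 100
= 204.1 / 467 * 100
= 43.7%

43.7%


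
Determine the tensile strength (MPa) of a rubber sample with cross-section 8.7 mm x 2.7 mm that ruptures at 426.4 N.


Area = width * thickness = 8.7 * 2.7 = 23.49 mm^2
TS = force / area = 426.4 / 23.49 = 18.15 MPa

18.15 MPa


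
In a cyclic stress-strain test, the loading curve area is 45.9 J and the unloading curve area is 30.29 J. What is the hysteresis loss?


Hysteresis loss = loading - unloading
= 45.9 - 30.29
= 15.61 J

15.61 J


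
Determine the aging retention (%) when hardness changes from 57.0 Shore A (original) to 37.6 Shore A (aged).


Retention = aged / original * 100
= 37.6 / 57.0 * 100
= 66.0%

66.0%


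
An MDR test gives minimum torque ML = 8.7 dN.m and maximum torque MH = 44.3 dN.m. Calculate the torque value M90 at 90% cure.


M90 = ML + 0.9 * (MH - ML)
M90 = 8.7 + 0.9 * (44.3 - 8.7)
M90 = 8.7 + 0.9 * 35.6
M90 = 40.74 dN.m

40.74 dN.m


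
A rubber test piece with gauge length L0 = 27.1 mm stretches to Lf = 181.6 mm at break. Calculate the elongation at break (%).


Elongation = (Lf - L0) / L0 * 100
= (181.6 - 27.1) / 27.1 * 100
= 154.5 / 27.1 * 100
= 570.1%

570.1%


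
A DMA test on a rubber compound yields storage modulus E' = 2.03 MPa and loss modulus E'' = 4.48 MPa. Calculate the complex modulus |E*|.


|E*| = sqrt(E'^2 + E''^2)
= sqrt(2.03^2 + 4.48^2)
= sqrt(4.1209 + 20.0704)
= 4.918 MPa

4.918 MPa


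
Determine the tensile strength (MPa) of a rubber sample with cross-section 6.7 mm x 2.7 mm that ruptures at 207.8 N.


Area = width * thickness = 6.7 * 2.7 = 18.09 mm^2
TS = force / area = 207.8 / 18.09 = 11.49 MPa

11.49 MPa


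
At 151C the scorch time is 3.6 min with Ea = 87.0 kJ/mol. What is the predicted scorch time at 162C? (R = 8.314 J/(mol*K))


Convert temperatures: T1 = 151 + 273.15 = 424.15 K, T2 = 162 + 273.15 = 435.15 K
ts2_new = 3.6 * exp(87000 / 8.314 * (1/435.15 - 1/424.15))
1/T2 - 1/T1 = -5.9598e-05
ts2_new = 1.93 min

1.93 min


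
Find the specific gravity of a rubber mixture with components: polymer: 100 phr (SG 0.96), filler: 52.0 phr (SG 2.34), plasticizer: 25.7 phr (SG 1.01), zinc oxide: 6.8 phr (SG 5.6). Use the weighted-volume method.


Sum of weights = 184.5
Volume contributions:
  polymer: 100/0.96 = 104.1667
  filler: 52.0/2.34 = 22.2222
  plasticizer: 25.7/1.01 = 25.4455
  zinc oxide: 6.8/5.6 = 1.2143
Sum of volumes = 153.0487
SG = 184.5 / 153.0487 = 1.205

SG = 1.205


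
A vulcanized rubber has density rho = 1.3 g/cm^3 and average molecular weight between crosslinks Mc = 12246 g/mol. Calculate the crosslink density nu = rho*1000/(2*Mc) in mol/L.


nu = rho * 1000 / (2 * Mc)
nu = 1.3 * 1000 / (2 * 12246)
nu = 1300.0 / 24492
nu = 0.0531 mol/L

0.0531 mol/L


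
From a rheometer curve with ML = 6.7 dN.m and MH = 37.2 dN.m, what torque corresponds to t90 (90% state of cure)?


M90 = ML + 0.9 * (MH - ML)
M90 = 6.7 + 0.9 * (37.2 - 6.7)
M90 = 6.7 + 0.9 * 30.5
M90 = 34.15 dN.m

34.15 dN.m


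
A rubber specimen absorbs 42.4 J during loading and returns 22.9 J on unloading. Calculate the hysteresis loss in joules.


Hysteresis loss = loading - unloading
= 42.4 - 22.9
= 19.5 J

19.5 J


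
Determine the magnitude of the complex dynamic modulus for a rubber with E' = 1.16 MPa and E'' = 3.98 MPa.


|E*| = sqrt(E'^2 + E''^2)
= sqrt(1.16^2 + 3.98^2)
= sqrt(1.3456 + 15.8404)
= 4.146 MPa

4.146 MPa


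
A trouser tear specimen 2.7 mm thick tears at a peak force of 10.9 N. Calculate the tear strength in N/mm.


Tear strength = force / thickness
= 10.9 / 2.7
= 4.04 N/mm

4.04 N/mm


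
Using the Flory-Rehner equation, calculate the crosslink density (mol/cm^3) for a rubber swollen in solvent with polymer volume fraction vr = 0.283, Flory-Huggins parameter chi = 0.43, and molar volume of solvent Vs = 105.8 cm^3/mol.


ln(1 - vr) = ln(1 - 0.283) = -0.3327
Numerator = -((-0.3327) + 0.283 + 0.43 * 0.283^2) = 0.0152
Denominator = 105.8 * (0.283^(1/3) - 0.283/2) = 54.4914
nu = 0.0152 / 54.4914 = 2.7970e-04 mol/cm^3

2.7970e-04 mol/cm^3


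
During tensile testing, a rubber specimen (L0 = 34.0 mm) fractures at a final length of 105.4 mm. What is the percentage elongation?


Elongation = (Lf - L0) / L0 * 100
= (105.4 - 34.0) / 34.0 * 100
= 71.4 / 34.0 * 100
= 210.0%

210.0%


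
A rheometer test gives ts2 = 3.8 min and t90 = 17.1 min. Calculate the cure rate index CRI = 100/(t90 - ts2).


CRI = 100 / (t90 - ts2)
= 100 / (17.1 - 3.8)
= 100 / 13.3
= 7.52 min^-1

7.52 min^-1


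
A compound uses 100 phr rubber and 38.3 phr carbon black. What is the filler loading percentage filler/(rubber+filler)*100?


Filler % = filler / (rubber + filler) * 100
= 38.3 / (100 + 38.3) * 100
= 38.3 / 138.3 * 100
= 27.69%

27.69%


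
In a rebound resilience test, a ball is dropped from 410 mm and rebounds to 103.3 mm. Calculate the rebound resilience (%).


Resilience = h_rebound / h_drop * 100
= 103.3 / 410 * 100
= 25.2%

25.2%


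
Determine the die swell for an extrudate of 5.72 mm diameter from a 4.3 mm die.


Die swell ratio = D_extrudate / D_die
= 5.72 / 4.3
= 1.33

Die swell = 1.33


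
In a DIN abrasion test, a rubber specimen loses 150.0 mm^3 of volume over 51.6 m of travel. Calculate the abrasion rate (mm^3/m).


Rate = volume_loss / distance
= 150.0 / 51.6
= 2.907 mm^3/m

2.907 mm^3/m


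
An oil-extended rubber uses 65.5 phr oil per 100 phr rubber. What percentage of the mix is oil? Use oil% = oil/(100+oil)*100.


Oil % = oil / (100 + oil) * 100
= 65.5 / (100 + 65.5) * 100
= 65.5 / 165.5 * 100
= 39.58%

39.58%


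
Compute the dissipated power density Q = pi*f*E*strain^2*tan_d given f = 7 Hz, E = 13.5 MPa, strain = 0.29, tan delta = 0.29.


Q = pi * f * E * strain^2 * tan_d
= pi * 7 * 13.5 * 0.29^2 * 0.29
= pi * 7 * 13.5 * 0.0841 * 0.29
= 7.2406

Q = 7.2406


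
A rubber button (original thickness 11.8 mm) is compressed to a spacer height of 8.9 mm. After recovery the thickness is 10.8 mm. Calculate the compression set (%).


CS = (t0 - recovered) / (t0 - ts) * 100
= (11.8 - 10.8) / (11.8 - 8.9) * 100
= 1.0 / 2.9 * 100
= 34.5%

34.5%


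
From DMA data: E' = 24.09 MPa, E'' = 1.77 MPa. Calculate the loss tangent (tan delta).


tan delta = E'' / E'
= 1.77 / 24.09
= 0.0735

tan delta = 0.0735


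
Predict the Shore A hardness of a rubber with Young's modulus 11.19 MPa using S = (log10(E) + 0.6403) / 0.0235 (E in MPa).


log10(E) = 0.0235*S - 0.6403  =>  S = (log10(E) + 0.6403) / 0.0235
log10(11.19) = 1.048830
S = (1.048830 + 0.6403) / 0.0235 = 1.689130 / 0.0235
S = 71.9

Shore A = 71.9


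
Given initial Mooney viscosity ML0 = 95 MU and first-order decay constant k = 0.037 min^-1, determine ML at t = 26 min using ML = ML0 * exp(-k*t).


ML = ML0 * exp(-k * t)
ML = 95 * exp(-0.037 * 26)
ML = 95 * 0.3821
ML = 36.3 MU

36.3 MU


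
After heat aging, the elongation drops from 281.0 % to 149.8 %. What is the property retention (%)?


Retention = aged / original * 100
= 149.8 / 281.0 * 100
= 53.3%

53.3%


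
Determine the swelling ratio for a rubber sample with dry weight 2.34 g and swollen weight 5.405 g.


Q = W_swollen / W_dry
Q = 5.405 / 2.34
Q = 2.31

Q = 2.31


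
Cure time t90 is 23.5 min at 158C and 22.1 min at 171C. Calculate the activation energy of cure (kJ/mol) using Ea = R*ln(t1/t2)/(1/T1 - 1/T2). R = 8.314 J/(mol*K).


T1 = 431.15 K, T2 = 444.15 K
1/T1 - 1/T2 = 6.7887e-05
ln(t1/t2) = ln(23.5/22.1) = 0.0614
Ea = 8.314 * 0.0614 / 6.7887e-05 = 7522.3654 J/mol
Ea = 7.52 kJ/mol

7.52 kJ/mol


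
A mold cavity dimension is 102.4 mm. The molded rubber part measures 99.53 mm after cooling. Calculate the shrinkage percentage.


Shrinkage = (mold - part) / mold * 100
= (102.4 - 99.53) / 102.4 * 100
= 2.87 / 102.4 * 100
= 2.8%

2.8%


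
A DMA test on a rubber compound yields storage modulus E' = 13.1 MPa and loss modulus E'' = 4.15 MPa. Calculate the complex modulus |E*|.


|E*| = sqrt(E'^2 + E''^2)
= sqrt(13.1^2 + 4.15^2)
= sqrt(171.6100 + 17.2225)
= 13.742 MPa

13.742 MPa


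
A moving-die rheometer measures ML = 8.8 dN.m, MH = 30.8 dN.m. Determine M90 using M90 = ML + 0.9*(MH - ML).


M90 = ML + 0.9 * (MH - ML)
M90 = 8.8 + 0.9 * (30.8 - 8.8)
M90 = 8.8 + 0.9 * 22.0
M90 = 28.6 dN.m

28.6 dN.m


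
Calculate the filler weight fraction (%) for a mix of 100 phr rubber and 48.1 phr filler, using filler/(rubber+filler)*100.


Filler % = filler / (rubber + filler) * 100
= 48.1 / (100 + 48.1) * 100
= 48.1 / 148.1 * 100
= 32.48%

32.48%


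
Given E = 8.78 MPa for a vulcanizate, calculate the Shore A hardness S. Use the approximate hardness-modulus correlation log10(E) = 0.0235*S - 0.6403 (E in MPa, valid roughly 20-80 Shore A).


log10(E) = 0.0235*S - 0.6403  =>  S = (log10(E) + 0.6403) / 0.0235
log10(8.78) = 0.943495
S = (0.943495 + 0.6403) / 0.0235 = 1.583795 / 0.0235
S = 67.4

Shore A = 67.4


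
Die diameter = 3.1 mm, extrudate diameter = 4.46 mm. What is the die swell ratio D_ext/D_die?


Die swell ratio = D_extrudate / D_die
= 4.46 / 3.1
= 1.439

Die swell = 1.439


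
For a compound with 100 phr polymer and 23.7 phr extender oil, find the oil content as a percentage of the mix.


Oil % = oil / (100 + oil) * 100
= 23.7 / (100 + 23.7) * 100
= 23.7 / 123.7 * 100
= 19.16%

19.16%


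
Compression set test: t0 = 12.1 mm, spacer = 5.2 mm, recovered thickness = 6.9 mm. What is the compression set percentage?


CS = (t0 - recovered) / (t0 - ts) * 100
= (12.1 - 6.9) / (12.1 - 5.2) * 100
= 5.2 / 6.9 * 100
= 75.4%

75.4%


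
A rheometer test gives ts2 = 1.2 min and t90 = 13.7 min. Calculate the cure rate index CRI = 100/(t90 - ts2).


CRI = 100 / (t90 - ts2)
= 100 / (13.7 - 1.2)
= 100 / 12.5
= 8.0 min^-1

8.0 min^-1


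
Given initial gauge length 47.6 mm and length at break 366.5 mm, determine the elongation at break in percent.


Elongation = (Lf - L0) / L0 * 100
= (366.5 - 47.6) / 47.6 * 100
= 318.9 / 47.6 * 100
= 670.0%

670.0%


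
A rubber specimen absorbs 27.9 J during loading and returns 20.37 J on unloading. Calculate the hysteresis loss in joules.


Hysteresis loss = loading - unloading
= 27.9 - 20.37
= 7.53 J

7.53 J
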